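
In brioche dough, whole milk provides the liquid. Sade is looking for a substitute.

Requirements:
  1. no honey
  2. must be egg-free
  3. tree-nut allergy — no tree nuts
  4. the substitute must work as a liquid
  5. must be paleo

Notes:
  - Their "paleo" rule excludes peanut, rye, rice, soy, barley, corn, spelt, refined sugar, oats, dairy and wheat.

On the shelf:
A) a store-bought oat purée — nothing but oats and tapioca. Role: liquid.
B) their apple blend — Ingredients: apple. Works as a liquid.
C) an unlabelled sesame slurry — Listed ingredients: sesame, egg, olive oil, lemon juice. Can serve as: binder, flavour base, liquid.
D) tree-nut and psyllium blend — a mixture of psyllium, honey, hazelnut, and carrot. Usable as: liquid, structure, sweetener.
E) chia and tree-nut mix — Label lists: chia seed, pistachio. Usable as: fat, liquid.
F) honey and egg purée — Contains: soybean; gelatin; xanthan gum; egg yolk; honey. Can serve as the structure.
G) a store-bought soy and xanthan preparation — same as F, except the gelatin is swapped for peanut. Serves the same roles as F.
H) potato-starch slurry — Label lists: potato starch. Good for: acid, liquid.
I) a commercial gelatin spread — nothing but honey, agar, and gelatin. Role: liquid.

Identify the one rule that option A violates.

paleo

usable as a liquid: satisfied
paleo: has oats — fails
egg-free: satisfied
honey-free: satisfied
tree-nut-free: satisfied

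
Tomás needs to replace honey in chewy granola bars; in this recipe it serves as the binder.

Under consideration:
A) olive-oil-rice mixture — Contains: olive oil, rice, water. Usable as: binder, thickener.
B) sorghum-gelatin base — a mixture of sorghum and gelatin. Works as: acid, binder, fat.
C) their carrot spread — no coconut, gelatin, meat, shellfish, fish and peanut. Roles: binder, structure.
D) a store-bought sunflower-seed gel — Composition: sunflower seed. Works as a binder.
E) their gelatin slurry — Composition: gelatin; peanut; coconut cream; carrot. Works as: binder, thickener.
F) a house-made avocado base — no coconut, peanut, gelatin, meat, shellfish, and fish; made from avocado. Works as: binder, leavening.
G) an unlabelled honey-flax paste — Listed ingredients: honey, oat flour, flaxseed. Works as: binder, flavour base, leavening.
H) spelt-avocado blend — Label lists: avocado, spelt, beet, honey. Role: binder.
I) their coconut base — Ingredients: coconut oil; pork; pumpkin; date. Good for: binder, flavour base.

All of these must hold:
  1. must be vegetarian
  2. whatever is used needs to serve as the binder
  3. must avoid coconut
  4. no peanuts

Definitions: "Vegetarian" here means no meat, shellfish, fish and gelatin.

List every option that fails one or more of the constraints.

B, E, I

A: only rice, water, and olive oil; none excluded — OK
B: has gelatin, so not vegetarian — out
C: every rule checks out — valid
D: only sunflower seed; none excluded — valid
E: has gelatin, so not vegetarian; has peanut, so not peanut-free (and 1 more) — out
F: no peanut, vegetarian — keep
G: only honey, oat flour and flaxseed; none excluded — keep
H: honey and spelt etc. — none of it excluded — valid
I: has pork, so not vegetarian; has coconut oil, so not coconut-free — out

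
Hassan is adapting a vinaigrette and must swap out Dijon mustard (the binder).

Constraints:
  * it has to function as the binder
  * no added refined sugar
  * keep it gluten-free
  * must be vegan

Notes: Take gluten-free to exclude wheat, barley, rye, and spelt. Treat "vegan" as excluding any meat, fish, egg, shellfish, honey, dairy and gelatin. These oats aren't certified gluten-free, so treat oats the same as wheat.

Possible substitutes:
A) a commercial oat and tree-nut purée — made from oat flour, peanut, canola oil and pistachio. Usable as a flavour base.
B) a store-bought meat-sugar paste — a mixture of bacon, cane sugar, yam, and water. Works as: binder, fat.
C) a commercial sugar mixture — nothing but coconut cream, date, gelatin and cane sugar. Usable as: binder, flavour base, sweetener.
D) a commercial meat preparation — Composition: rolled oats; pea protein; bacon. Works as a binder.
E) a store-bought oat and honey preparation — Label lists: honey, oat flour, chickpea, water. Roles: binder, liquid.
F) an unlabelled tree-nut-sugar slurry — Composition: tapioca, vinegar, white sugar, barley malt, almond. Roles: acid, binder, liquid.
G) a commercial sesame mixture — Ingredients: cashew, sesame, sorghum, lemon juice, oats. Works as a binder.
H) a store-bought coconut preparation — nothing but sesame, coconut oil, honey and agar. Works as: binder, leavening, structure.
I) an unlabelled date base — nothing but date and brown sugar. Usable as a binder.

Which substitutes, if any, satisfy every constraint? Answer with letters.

none

A: not usable as a binder; has oat flour, so not gluten-free — out
B: has bacon, so not vegan; has cane sugar, so not no-added-sugar — no
C: has gelatin, so not vegan; has cane sugar, so not no-added-sugar — no
D: has rolled oats, so not gluten-free; has bacon, so not vegan — no
E: has oat flour, so not gluten-free; has honey, so not vegan — out
F: has barley malt, so not gluten-free; has white sugar, so not no-added-sugar — no
G: has oats, so not gluten-free — out
H: has honey, so not vegan — reject
I: has brown sugar, so not no-added-sugar — no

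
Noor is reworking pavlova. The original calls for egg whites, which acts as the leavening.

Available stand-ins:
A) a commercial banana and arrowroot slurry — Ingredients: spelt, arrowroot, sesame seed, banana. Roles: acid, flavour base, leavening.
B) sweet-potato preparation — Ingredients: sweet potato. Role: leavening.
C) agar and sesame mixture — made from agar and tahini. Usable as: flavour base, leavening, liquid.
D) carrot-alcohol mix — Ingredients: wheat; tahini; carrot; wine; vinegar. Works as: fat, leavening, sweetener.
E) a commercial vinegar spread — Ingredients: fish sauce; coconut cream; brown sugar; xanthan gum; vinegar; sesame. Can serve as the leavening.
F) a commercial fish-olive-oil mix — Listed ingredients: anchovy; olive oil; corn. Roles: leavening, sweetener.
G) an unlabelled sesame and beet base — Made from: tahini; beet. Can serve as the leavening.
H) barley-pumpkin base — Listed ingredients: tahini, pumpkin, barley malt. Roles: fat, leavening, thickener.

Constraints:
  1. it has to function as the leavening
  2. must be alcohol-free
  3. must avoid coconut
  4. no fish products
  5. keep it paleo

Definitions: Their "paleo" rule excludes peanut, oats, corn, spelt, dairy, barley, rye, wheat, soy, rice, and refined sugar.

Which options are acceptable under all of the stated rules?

B, C, G

A: has spelt, so not paleo — reject
B: paleo, no alcohol — valid
C: works as a leavening, paleo, no fish — valid
D: has wheat, so not paleo; has wine, so not alcohol-free — reject
E: has brown sugar, so not paleo; has coconut cream, so not coconut-free (and 1 more) — out
F: has corn, so not paleo; has anchovy, so not fish-free — reject
G: only tahini and beet; none excluded — OK
H: has barley malt, so not paleo — reject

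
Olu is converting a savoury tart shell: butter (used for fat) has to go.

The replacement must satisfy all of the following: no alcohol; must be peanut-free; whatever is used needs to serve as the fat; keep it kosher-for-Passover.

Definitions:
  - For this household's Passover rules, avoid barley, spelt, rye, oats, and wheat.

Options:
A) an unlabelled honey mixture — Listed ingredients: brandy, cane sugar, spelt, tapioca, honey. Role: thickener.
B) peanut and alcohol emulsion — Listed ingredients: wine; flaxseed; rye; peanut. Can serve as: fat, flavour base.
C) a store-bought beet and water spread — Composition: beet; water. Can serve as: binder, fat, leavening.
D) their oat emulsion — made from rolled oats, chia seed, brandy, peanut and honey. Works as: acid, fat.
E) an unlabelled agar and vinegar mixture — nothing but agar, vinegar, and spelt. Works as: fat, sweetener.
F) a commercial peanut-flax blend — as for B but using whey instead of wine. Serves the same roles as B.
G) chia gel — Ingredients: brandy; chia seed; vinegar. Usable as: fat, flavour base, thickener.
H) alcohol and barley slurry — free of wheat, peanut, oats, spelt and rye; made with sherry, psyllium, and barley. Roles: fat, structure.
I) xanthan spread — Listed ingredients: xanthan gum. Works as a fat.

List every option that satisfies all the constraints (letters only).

A: not usable as a fat; has spelt, so not kosher-for-Passover (and 1 more) — reject
B: has rye, so not kosher-for-Passover; has peanut, so not peanut-free (and 1 more) — reject
C: no alcohol, kosher-for-Passover — valid
D: has rolled oats, so not kosher-for-Passover; has peanut, so not peanut-free (and 1 more) — out
E: has spelt, so not kosher-for-Passover — out
F: has rye, so not kosher-for-Passover; has peanut, so not peanut-free — no
G: has brandy, so not alcohol-free — no
H: has barley, so not kosher-for-Passover; has sherry, so not alcohol-free — no
I: nothing on the exclusion list — OK

C, I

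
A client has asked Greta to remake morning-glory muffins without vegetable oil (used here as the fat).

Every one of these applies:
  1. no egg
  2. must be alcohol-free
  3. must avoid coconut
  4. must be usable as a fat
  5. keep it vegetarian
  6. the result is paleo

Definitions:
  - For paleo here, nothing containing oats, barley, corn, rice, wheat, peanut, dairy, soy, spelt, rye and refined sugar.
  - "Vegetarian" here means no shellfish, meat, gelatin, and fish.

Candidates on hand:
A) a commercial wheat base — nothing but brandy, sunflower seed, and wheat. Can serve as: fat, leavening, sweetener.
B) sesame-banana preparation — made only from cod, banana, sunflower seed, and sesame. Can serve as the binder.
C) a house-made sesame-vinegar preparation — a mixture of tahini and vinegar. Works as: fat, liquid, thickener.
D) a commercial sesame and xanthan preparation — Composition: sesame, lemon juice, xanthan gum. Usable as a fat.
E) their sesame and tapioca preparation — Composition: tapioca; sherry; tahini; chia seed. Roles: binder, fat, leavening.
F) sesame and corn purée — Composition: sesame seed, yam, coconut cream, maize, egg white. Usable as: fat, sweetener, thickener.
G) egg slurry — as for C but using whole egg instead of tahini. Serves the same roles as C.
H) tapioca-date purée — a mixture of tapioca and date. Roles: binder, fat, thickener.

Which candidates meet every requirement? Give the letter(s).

C, D, H

A: has wheat, so not paleo; has brandy, so not alcohol-free — out
B: not usable as a fat; has cod, so not vegetarian — reject
C: every rule checks out — keep
D: only sesame, xanthan gum, and lemon juice; none excluded — valid
E: has sherry, so not alcohol-free — reject
F: has maize, so not paleo; has egg white, so not egg-free (and 1 more) — no
G: has whole egg, so not egg-free — out
H: every rule checks out — valid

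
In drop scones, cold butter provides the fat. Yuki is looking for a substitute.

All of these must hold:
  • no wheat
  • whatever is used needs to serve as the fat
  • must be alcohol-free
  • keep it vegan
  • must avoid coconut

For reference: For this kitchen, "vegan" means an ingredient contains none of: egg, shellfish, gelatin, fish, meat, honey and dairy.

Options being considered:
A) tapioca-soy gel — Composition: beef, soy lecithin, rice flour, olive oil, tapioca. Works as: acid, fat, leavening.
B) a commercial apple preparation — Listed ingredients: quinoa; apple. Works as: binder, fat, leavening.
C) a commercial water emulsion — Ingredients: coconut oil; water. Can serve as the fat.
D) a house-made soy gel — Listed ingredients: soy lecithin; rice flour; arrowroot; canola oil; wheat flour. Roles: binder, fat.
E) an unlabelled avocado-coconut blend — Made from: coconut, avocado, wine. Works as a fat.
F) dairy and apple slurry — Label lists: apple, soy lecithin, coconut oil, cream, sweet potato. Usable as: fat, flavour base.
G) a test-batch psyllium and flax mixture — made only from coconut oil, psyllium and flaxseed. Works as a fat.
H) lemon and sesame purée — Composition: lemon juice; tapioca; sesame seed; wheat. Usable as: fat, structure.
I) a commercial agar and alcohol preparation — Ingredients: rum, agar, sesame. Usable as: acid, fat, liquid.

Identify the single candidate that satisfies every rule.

B

A: has beef, so not vegan — out
B: only quinoa and apple; none excluded — keep
C: has coconut oil, so not coconut-free — no
D: has wheat flour, so not wheat-free — reject
E: has coconut, so not coconut-free; has wine, so not alcohol-free — out
F: has cream, so not vegan; has coconut oil, so not coconut-free — out
G: has coconut oil, so not coconut-free — out
H: has wheat, so not wheat-free — reject
I: has rum, so not alcohol-free — reject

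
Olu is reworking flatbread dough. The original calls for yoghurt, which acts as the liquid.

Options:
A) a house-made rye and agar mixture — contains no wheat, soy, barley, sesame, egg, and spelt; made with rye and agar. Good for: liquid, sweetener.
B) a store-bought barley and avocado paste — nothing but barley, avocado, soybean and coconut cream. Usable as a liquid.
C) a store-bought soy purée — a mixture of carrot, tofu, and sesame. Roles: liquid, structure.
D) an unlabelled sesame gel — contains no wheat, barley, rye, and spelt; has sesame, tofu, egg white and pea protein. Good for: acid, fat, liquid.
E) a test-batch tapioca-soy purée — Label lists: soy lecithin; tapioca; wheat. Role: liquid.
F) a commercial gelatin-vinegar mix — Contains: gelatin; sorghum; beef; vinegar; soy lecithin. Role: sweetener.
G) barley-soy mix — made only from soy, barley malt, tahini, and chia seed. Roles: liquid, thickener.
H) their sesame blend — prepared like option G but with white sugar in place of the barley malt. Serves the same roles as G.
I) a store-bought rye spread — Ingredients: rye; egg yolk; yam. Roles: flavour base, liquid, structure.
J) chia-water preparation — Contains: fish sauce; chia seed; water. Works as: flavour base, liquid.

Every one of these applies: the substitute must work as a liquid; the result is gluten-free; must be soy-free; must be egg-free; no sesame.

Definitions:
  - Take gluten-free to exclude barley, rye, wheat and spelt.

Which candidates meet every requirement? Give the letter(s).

J

A: has rye, so not gluten-free — no
B: has barley, so not gluten-free; has soybean, so not soy-free — reject
C: has tofu, so not soy-free; has sesame, so not sesame-free — out
D: has tofu, so not soy-free; has sesame, so not sesame-free (and 1 more) — out
E: has wheat, so not gluten-free; has soy lecithin, so not soy-free — reject
F: not usable as a liquid; has soy lecithin, so not soy-free — out
G: has barley malt, so not gluten-free; has soy, so not soy-free (and 1 more) — reject
H: has soy, so not soy-free; has tahini, so not sesame-free — reject
I: has rye, so not gluten-free; has egg yolk, so not egg-free — reject
J: works as a liquid, no egg, no soy — valid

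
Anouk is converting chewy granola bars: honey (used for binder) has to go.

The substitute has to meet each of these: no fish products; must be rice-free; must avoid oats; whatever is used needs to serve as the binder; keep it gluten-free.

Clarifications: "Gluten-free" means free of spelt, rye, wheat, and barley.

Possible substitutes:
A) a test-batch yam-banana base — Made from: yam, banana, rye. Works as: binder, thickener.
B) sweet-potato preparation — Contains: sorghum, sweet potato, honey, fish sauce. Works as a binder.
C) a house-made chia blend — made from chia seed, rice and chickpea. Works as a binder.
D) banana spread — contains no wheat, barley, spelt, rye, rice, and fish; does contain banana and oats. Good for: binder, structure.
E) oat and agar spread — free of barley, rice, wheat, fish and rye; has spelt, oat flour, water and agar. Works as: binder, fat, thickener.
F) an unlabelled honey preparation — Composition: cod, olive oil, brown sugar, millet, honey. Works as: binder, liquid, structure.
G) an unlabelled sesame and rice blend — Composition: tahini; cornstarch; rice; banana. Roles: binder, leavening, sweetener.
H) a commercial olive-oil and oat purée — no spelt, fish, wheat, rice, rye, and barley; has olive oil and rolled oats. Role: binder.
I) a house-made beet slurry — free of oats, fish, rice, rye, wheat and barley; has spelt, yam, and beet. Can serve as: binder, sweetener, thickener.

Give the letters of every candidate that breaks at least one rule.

A, B, C, D, E, F, G, H, I

A: has rye, so not gluten-free — out
B: has fish sauce, so not fish-free — no
C: has rice, so not rice-free — reject
D: has oats, so not oat-free — out
E: has spelt, so not gluten-free; has oat flour, so not oat-free — no
F: has cod, so not fish-free — reject
G: has rice, so not rice-free — out
H: has rolled oats, so not oat-free — reject
I: has spelt, so not gluten-free — out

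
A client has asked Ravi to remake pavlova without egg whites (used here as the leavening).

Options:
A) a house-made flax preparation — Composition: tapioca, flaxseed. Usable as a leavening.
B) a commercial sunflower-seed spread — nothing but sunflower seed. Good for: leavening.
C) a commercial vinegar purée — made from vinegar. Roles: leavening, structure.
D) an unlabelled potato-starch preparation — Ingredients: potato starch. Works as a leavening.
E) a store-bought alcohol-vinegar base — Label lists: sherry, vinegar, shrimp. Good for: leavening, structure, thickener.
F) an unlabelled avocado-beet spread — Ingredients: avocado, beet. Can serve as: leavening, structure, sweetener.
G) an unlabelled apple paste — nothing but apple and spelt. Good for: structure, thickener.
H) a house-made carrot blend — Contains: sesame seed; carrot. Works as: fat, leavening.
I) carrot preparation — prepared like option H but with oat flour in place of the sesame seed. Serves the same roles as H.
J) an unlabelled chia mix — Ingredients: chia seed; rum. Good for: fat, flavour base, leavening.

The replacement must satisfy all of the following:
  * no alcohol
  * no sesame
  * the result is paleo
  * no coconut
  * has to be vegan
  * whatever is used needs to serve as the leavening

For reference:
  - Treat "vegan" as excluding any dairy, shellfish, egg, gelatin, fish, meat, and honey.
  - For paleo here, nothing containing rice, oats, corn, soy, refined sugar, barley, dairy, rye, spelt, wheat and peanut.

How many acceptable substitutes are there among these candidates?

A: only tapioca and flaxseed; none excluded — OK
B: no sesame, paleo — OK
C: no coconut, no alcohol — keep
D: only potato starch; none excluded — OK
E: has shrimp, so not vegan; has sherry, so not alcohol-free — reject
F: works as a leavening, no alcohol, paleo — keep
G: not usable as a leavening; has spelt, so not paleo — out
H: has sesame seed, so not sesame-free — out
I: has oat flour, so not paleo — out
J: has rum, so not alcohol-free — out

5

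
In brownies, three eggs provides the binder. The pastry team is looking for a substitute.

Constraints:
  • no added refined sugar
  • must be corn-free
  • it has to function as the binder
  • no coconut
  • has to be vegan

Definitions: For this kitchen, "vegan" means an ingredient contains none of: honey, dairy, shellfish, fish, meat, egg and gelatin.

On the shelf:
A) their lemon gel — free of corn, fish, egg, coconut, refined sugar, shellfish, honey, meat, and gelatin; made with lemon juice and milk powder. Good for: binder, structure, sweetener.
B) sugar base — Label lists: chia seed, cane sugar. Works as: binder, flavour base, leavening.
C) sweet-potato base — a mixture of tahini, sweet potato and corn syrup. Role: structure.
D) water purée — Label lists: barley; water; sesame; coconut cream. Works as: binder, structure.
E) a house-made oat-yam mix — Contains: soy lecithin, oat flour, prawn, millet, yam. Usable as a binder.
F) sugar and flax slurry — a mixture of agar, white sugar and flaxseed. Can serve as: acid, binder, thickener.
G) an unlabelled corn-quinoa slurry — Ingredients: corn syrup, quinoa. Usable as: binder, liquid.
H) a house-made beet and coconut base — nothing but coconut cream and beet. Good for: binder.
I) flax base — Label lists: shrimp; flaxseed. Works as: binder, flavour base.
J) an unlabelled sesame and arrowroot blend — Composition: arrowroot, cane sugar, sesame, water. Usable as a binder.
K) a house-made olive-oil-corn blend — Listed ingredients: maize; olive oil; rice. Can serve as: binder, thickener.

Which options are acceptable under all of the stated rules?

none

A: has milk powder, so not vegan — reject
B: has cane sugar, so not no-added-sugar — out
C: not usable as a binder; has corn syrup, so not corn-free — no
D: has coconut cream, so not coconut-free — no
E: has prawn, so not vegan — reject
F: has white sugar, so not no-added-sugar — reject
G: has corn syrup, so not corn-free — reject
H: has coconut cream, so not coconut-free — out
I: has shrimp, so not vegan — out
J: has cane sugar, so not no-added-sugar — reject
K: has maize, so not corn-free — no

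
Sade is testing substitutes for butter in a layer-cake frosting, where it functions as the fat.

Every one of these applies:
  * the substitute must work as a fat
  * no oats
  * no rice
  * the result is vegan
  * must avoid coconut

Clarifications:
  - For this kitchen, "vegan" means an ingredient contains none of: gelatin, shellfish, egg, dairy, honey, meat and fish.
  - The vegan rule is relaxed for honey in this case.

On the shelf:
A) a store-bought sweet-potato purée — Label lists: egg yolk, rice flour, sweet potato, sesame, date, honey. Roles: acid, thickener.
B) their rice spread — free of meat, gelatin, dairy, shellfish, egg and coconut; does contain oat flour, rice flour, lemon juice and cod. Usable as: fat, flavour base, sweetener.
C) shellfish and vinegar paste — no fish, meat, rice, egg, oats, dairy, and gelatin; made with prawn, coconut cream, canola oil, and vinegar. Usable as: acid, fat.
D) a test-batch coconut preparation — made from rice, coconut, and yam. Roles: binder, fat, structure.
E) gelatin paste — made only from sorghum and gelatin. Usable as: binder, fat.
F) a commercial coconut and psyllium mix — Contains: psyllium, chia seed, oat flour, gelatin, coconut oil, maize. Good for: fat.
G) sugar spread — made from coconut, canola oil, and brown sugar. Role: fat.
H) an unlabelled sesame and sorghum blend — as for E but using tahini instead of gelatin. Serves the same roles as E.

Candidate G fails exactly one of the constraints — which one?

coconut-free

usable as a fat: satisfied
vegan: satisfied
oat-free: satisfied
coconut-free: has coconut — fails
rice-free: satisfied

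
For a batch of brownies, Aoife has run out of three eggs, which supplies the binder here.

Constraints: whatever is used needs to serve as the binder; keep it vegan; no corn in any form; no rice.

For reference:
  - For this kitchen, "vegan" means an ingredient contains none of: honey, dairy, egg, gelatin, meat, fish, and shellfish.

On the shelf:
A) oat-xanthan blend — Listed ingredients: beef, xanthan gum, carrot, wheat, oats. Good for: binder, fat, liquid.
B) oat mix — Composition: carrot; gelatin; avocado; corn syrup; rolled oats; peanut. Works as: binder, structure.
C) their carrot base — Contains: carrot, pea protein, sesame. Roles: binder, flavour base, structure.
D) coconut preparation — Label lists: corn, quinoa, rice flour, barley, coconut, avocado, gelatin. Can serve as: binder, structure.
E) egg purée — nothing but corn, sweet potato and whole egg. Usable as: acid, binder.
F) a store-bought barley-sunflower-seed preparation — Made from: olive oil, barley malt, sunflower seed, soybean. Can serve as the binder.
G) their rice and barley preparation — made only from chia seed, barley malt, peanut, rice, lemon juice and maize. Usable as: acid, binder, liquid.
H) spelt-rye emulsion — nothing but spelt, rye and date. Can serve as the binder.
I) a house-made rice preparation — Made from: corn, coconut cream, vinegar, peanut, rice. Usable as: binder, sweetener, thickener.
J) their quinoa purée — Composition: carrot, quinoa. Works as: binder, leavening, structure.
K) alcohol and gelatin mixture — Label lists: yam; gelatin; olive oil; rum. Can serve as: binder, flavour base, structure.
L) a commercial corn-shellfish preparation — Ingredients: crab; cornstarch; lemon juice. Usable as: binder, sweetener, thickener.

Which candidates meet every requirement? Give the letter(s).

C, F, H, J

A: has beef, so not vegan — no
B: has gelatin, so not vegan; has corn syrup, so not corn-free — no
C: works as a binder, no rice, vegan — keep
D: has gelatin, so not vegan; has corn, so not corn-free (and 1 more) — reject
E: has whole egg, so not vegan; has corn, so not corn-free — out
F: no corn, no rice — valid
G: has maize, so not corn-free; has rice, so not rice-free — no
H: only rye, spelt and date; none excluded — valid
I: has corn, so not corn-free; has rice, so not rice-free — out
J: only carrot and quinoa; none excluded — keep
K: has gelatin, so not vegan — reject
L: has crab, so not vegan; has cornstarch, so not corn-free — out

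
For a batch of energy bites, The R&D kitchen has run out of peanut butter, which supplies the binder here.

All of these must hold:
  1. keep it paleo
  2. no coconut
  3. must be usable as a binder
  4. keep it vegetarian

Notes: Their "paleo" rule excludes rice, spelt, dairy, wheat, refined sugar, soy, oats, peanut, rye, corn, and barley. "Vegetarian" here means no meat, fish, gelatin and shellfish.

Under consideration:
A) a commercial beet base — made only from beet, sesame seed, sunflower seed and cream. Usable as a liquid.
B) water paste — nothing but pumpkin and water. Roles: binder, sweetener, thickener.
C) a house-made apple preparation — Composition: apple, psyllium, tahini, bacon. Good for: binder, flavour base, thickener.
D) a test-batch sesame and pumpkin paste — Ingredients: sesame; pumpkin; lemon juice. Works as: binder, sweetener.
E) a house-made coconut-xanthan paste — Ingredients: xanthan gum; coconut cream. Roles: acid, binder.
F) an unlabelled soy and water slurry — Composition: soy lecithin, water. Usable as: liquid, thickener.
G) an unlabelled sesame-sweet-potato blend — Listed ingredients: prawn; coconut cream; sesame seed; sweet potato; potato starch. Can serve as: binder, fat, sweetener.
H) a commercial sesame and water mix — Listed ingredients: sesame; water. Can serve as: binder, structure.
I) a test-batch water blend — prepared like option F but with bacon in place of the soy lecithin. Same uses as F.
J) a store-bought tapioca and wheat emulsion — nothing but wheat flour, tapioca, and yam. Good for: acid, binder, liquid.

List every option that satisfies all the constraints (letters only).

B, D, H

A: not usable as a binder; has cream, so not paleo — reject
B: only water and pumpkin; none excluded — OK
C: has bacon, so not vegetarian — reject
D: every rule checks out — valid
E: has coconut cream, so not coconut-free — out
F: not usable as a binder; has soy lecithin, so not paleo — out
G: has prawn, so not vegetarian; has coconut cream, so not coconut-free — out
H: works as a binder, vegetarian, no coconut — keep
I: not usable as a binder; has bacon, so not vegetarian — out
J: has wheat flour, so not paleo — reject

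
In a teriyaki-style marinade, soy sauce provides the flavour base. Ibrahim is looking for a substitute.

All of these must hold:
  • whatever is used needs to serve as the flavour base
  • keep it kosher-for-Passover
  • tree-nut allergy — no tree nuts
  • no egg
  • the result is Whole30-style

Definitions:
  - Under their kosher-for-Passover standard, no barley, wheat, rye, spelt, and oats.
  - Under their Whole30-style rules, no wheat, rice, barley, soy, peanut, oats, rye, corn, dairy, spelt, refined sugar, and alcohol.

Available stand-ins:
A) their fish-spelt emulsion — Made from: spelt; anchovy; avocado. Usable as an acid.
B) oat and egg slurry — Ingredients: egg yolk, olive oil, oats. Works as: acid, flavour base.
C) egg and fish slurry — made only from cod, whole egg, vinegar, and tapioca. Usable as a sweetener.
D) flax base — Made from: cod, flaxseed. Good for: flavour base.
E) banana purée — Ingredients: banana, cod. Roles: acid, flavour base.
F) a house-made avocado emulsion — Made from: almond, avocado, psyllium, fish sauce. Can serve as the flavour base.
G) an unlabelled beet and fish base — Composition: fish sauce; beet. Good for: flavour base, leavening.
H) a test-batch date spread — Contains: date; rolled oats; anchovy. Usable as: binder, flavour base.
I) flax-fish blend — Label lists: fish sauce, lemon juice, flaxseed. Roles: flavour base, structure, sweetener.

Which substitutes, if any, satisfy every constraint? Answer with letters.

D, E, G, I

A: not usable as a flavour base; has spelt, so not kosher-for-Passover (and 1 more) — out
B: has oats, so not kosher-for-Passover; has oats, so not Whole30-style (and 1 more) — out
C: not usable as a flavour base; has whole egg, so not egg-free — no
D: works as a flavour base, Whole30-style, kosher-for-Passover — OK
E: all constraints satisfied — OK
F: has almond, so not tree-nut-free — reject
G: nothing on the exclusion list — keep
H: has rolled oats, so not kosher-for-Passover; has rolled oats, so not Whole30-style — out
I: only fish sauce, lemon juice, and flaxseed; none excluded — keep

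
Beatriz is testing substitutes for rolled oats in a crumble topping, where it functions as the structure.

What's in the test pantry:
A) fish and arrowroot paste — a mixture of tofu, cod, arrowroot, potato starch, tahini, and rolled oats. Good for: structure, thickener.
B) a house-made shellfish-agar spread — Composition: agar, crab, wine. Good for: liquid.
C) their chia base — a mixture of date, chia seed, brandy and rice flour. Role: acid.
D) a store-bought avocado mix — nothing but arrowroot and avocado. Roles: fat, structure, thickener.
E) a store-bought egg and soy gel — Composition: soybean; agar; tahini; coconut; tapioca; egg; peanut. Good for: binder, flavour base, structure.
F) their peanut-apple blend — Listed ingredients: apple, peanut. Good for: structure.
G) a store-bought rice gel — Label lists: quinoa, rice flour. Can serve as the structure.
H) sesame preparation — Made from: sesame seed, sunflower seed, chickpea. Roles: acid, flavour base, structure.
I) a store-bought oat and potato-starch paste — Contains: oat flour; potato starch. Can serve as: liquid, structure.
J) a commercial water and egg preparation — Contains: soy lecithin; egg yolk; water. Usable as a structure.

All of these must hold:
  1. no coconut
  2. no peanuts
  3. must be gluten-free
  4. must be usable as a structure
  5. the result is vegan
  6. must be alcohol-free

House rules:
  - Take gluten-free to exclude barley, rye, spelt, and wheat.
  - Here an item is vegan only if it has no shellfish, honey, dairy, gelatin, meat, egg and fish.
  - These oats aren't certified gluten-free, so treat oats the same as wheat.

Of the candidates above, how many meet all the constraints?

3

A: has rolled oats, so not gluten-free; has cod, so not vegan — reject
B: not usable as a structure; has crab, so not vegan (and 1 more) — no
C: not usable as a structure; has brandy, so not alcohol-free — reject
D: all constraints satisfied — valid
E: has egg, so not vegan; has coconut, so not coconut-free (and 1 more) — no
F: has peanut, so not peanut-free — reject
G: works as a structure, no peanut, no alcohol — OK
H: nothing on the exclusion list — keep
I: has oat flour, so not gluten-free — reject
J: has egg yolk, so not vegan — reject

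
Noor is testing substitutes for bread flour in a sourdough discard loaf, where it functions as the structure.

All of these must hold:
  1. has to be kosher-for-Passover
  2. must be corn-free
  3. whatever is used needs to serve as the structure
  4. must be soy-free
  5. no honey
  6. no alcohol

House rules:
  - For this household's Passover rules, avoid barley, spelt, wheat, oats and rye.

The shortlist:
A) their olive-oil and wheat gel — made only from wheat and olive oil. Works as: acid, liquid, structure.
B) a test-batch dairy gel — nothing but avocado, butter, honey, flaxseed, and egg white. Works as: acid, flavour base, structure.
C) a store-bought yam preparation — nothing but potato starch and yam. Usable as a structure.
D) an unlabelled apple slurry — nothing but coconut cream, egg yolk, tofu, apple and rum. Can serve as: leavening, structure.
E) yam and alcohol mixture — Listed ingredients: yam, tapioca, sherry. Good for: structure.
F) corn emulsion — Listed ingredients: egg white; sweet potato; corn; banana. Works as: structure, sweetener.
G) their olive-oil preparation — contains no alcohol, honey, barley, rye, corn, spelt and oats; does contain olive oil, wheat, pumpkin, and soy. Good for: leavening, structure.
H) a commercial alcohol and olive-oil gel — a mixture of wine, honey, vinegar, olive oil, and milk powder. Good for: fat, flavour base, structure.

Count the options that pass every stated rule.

1

A: has wheat, so not kosher-for-Passover — no
B: has honey, so not honey-free — reject
C: works as a structure, no alcohol, no corn — keep
D: has tofu, so not soy-free; has rum, so not alcohol-free — reject
E: has sherry, so not alcohol-free — no
F: has corn, so not corn-free — reject
G: has wheat, so not kosher-for-Passover; has soy, so not soy-free — no
H: has honey, so not honey-free; has wine, so not alcohol-free — reject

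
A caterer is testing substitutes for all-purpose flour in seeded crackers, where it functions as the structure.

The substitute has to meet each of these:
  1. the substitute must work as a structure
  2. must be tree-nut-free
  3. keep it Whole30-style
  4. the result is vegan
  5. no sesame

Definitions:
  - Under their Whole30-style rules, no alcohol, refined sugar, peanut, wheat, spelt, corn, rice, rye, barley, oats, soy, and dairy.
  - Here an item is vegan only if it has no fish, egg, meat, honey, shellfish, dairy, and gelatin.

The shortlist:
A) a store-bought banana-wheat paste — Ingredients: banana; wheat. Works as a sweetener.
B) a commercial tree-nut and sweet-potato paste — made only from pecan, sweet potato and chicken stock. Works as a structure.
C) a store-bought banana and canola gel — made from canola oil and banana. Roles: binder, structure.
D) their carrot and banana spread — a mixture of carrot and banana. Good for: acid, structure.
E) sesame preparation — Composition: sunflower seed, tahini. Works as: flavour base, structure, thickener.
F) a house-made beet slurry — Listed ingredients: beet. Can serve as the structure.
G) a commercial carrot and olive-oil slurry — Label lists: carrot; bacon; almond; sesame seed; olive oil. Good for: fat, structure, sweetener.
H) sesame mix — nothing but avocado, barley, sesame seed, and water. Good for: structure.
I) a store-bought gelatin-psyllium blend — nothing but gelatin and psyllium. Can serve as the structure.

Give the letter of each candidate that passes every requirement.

A: not usable as a structure; has wheat, so not Whole30-style — out
B: has chicken stock, so not vegan; has pecan, so not tree-nut-free — reject
C: only canola oil and banana; none excluded — keep
D: only carrot and banana; none excluded — OK
E: has tahini, so not sesame-free — no
F: only beet; none excluded — OK
G: has bacon, so not vegan; has sesame seed, so not sesame-free (and 1 more) — out
H: has barley, so not Whole30-style; has sesame seed, so not sesame-free — no
I: has gelatin, so not vegan — reject

C, D, F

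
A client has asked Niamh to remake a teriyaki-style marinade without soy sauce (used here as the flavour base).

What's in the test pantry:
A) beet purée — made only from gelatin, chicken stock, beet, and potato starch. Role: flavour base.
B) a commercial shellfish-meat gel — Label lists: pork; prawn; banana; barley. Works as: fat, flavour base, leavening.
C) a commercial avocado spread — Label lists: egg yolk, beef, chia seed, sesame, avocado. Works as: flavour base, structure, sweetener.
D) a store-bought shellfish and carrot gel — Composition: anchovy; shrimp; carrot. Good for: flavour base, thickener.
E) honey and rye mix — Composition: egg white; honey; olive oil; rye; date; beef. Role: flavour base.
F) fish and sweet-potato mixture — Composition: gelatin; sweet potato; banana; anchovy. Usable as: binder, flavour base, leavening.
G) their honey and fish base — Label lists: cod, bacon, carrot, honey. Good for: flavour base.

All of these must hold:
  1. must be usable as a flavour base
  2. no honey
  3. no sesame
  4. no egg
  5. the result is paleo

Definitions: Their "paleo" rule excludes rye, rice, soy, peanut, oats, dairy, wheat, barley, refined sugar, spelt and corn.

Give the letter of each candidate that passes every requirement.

A: every rule checks out — OK
B: has barley, so not paleo — out
C: has sesame, so not sesame-free; has egg yolk, so not egg-free — no
D: only anchovy, shrimp and carrot; none excluded — keep
E: has rye, so not paleo; has egg white, so not egg-free (and 1 more) — reject
F: anchovy and gelatin etc. — none of it excluded — OK
G: has honey, so not honey-free — out

A, D, F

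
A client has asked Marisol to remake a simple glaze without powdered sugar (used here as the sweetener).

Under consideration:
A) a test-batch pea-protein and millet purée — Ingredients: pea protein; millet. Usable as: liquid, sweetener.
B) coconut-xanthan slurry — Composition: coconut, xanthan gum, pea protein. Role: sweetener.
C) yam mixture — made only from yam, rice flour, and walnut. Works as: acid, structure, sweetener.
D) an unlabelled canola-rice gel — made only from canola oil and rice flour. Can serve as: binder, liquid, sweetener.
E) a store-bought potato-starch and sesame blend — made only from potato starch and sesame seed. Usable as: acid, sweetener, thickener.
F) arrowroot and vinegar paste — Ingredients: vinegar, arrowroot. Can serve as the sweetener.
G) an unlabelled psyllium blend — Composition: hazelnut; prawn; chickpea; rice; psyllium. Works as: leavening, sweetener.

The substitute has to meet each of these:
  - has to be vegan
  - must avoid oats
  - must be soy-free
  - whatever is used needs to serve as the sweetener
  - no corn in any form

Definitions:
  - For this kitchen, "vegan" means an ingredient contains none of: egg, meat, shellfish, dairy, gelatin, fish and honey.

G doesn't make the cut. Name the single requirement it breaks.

usable as a sweetener: satisfied
vegan: has prawn — fails
corn-free: satisfied
soy-free: satisfied
oat-free: satisfied

vegan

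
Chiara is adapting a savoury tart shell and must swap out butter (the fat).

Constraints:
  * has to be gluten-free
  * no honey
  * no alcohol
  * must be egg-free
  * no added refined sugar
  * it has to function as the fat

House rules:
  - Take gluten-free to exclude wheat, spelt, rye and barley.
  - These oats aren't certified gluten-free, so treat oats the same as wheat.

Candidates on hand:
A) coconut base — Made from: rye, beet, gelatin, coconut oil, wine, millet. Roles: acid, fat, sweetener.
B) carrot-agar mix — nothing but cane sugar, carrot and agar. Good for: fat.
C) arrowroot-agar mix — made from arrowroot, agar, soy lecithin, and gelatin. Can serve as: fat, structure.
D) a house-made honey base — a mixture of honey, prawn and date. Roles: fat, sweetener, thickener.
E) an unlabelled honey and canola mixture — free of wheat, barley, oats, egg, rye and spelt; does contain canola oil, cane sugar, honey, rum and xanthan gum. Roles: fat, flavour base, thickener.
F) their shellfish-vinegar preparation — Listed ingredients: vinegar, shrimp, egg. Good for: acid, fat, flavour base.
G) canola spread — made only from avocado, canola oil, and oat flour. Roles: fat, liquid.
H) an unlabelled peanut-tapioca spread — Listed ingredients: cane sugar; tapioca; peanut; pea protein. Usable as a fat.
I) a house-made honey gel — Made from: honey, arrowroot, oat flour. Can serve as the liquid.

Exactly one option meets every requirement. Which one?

C

A: has rye, so not gluten-free; has wine, so not alcohol-free — reject
B: has cane sugar, so not no-added-sugar — reject
C: no egg, no refined sugar — OK
D: has honey, so not honey-free — out
E: has cane sugar, so not no-added-sugar; has honey, so not honey-free (and 1 more) — reject
F: has egg, so not egg-free — no
G: has oat flour, so not gluten-free — no
H: has cane sugar, so not no-added-sugar — no
I: not usable as a fat; has oat flour, so not gluten-free (and 1 more) — reject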